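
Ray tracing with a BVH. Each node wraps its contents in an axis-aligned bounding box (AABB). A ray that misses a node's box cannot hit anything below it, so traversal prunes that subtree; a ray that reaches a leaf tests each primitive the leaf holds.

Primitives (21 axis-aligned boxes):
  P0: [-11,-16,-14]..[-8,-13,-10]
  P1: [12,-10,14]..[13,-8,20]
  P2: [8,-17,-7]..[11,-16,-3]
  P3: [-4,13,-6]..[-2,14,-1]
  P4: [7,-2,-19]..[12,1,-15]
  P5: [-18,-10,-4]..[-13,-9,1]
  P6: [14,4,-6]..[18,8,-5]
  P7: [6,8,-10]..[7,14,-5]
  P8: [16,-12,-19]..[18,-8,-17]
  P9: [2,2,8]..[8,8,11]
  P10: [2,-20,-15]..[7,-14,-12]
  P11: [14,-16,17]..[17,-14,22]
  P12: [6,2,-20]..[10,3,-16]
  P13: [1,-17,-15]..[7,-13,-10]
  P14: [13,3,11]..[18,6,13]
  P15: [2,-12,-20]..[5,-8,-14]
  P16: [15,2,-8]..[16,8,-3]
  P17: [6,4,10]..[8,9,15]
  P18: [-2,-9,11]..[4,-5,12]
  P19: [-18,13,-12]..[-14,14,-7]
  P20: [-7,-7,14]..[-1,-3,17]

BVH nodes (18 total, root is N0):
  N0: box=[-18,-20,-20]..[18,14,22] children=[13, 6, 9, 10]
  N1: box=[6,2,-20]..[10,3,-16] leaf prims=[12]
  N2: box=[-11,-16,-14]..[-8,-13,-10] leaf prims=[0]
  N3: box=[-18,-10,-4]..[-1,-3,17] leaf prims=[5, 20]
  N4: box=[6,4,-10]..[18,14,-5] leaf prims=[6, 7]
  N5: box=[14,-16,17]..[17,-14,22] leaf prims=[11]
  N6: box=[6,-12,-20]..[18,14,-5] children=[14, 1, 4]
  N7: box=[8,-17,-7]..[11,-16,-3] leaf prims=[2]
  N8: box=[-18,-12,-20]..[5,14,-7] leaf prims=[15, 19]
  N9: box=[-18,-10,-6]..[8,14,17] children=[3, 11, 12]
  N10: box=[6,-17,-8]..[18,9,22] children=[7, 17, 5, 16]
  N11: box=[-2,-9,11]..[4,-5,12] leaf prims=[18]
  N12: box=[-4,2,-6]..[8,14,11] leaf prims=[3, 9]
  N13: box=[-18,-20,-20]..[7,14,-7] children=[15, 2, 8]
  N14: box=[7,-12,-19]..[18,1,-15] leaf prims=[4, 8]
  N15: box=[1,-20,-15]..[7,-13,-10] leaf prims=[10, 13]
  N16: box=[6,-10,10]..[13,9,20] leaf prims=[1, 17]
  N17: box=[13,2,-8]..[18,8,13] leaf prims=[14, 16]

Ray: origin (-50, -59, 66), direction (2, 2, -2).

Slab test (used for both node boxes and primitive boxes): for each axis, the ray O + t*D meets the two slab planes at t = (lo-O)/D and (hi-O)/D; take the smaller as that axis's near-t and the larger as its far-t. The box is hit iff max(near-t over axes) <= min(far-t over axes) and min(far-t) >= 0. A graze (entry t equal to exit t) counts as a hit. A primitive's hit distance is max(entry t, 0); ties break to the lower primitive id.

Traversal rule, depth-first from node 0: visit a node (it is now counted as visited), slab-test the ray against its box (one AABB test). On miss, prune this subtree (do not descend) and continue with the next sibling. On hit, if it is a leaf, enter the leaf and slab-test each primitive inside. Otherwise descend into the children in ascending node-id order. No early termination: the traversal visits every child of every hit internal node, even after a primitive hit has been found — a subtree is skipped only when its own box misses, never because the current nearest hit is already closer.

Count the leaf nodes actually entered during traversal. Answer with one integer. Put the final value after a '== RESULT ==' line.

Traverse from the root:
N0 x:[16,34] y:[39/2,73/2] z:[22,43] -> hit [22,34], descend [6, 9, 10, 13]
  N6 x:[28,34] y:[47/2,73/2] z:[71/2,43] -> miss, prune
  N9 x:[16,29] y:[49/2,73/2] z:[49/2,36] -> hit [49/2,29], descend [3, 11, 12]
    N3 x:[16,49/2] y:[49/2,28] z:[49/2,35] -> hit [49/2,49/2] leaf, test {P5(miss), P20(miss)}
    N11 x:[24,27] y:[25,27] z:[27,55/2] -> hit [27,27] leaf, test {P18@t=27}
    N12 x:[23,29] y:[61/2,73/2] z:[55/2,36] -> miss, prune
  N10 x:[28,34] y:[21,34] z:[22,37] -> hit [28,34], descend [5, 7, 16, 17]
    N5 x:[32,67/2] y:[43/2,45/2] z:[22,49/2] -> miss, prune
    N7 x:[29,61/2] y:[21,43/2] z:[69/2,73/2] -> miss, prune
    N16 x:[28,63/2] y:[49/2,34] z:[23,28] -> hit [28,28] leaf, test {P1(miss), P17(miss)}
    N17 x:[63/2,34] y:[61/2,67/2] z:[53/2,37] -> hit [63/2,67/2] leaf, test {P14(miss), P16(miss)}
  N13 x:[16,57/2] y:[39/2,73/2] z:[73/2,43] -> miss, prune

12 AABB tests over nodes [0, 6, 9, 3, 11, 12, 10, 5, 7, 16, 17, 13]; 4 leaves entered; closest P18.

== RESULT ==
4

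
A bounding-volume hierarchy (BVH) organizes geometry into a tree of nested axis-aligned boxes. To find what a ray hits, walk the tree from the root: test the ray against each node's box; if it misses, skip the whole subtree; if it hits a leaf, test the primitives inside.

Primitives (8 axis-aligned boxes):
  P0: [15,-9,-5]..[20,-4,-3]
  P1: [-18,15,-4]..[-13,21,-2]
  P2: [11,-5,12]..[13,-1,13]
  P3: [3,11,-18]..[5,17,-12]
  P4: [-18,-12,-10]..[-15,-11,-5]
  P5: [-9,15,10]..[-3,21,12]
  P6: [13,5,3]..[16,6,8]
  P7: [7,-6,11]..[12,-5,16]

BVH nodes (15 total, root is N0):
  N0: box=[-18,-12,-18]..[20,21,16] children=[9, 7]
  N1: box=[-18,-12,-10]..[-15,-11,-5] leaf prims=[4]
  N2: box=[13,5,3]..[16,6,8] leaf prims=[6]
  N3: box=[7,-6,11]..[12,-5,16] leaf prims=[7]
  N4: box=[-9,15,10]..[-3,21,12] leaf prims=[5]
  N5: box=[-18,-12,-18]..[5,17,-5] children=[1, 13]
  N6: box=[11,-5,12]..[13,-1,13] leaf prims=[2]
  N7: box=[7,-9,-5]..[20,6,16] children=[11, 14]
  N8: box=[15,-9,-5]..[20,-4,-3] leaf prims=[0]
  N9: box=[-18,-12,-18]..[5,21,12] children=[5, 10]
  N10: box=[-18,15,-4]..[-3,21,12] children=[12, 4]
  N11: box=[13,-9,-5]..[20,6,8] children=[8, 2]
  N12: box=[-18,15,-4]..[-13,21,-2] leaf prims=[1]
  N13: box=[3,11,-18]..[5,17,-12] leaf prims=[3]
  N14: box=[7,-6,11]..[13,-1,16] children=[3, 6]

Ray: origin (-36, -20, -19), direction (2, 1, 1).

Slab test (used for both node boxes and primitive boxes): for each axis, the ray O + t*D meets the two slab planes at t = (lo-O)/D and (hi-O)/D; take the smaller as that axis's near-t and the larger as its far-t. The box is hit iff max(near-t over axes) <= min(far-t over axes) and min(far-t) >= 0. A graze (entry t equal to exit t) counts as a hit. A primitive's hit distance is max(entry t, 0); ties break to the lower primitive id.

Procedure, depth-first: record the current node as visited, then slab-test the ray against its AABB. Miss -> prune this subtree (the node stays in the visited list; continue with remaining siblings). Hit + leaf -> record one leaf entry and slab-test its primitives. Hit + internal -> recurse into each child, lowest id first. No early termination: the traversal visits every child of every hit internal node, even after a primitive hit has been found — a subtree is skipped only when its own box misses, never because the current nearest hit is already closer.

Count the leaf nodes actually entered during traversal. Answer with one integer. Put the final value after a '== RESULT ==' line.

Walk:
N0 x:[9,28] y:[8,41] z:[1,35] -> hit [9,28], descend [7, 9]
  N7 x:[43/2,28] y:[11,26] z:[14,35] -> hit [43/2,26], descend [11, 14]
    N11 x:[49/2,28] y:[11,26] z:[14,27] -> hit [49/2,26], descend [2, 8]
      N2 x:[49/2,26] y:[25,26] z:[22,27] -> hit [25,26] leaf, test {P6@t=25}
      N8 x:[51/2,28] y:[11,16] z:[14,16] -> miss, prune
    N14 x:[43/2,49/2] y:[14,19] z:[30,35] -> miss, prune
  N9 x:[9,41/2] y:[8,41] z:[1,31] -> hit [9,41/2], descend [5, 10]
    N5 x:[9,41/2] y:[8,37] z:[1,14] -> hit [9,14], descend [1, 13]
      N1 x:[9,21/2] y:[8,9] z:[9,14] -> hit [9,9] leaf, test {P4@t=9}
      N13 x:[39/2,41/2] y:[31,37] z:[1,7] -> miss, prune
    N10 x:[9,33/2] y:[35,41] z:[15,31] -> miss, prune

order=[0, 7, 11, 2, 8, 14, 9, 5, 1, 13, 10]  |boxes|=11  |leaves|=2  hit=P4

== RESULT ==
2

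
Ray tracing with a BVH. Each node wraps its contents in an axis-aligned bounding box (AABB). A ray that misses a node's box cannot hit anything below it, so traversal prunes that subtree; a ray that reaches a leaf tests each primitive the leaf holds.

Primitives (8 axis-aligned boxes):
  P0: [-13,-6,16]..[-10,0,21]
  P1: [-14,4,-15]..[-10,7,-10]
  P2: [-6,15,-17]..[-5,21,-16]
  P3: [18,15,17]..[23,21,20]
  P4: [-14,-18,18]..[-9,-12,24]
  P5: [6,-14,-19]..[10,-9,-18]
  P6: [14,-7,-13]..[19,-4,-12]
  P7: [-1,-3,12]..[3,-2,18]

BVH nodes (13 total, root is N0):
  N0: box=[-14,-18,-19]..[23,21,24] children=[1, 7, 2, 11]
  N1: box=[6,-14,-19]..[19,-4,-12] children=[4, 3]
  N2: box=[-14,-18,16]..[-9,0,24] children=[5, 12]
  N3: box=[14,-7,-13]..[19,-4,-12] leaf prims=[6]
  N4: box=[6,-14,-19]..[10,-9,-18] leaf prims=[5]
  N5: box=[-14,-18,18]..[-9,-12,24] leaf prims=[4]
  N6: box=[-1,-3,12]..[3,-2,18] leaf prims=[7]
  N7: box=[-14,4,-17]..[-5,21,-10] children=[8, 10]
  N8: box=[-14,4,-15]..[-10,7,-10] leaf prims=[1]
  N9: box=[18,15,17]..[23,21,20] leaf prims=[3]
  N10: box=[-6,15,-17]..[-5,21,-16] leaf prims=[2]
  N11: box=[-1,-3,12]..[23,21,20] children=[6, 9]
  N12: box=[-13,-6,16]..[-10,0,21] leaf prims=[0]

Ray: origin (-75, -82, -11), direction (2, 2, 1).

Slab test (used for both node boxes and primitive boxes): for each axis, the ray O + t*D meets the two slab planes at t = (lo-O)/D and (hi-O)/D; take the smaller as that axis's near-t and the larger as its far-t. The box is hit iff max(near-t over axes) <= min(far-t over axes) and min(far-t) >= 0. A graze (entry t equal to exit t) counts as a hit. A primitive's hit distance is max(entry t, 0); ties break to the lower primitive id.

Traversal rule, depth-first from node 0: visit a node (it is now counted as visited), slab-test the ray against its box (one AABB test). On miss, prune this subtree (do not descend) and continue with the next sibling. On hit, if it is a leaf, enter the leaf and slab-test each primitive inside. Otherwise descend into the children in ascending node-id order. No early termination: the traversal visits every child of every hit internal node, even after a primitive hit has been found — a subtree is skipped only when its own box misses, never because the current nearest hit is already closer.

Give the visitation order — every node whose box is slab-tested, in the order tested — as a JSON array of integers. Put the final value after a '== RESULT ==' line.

Walk:
N0 x:[61/2,49] y:[32,103/2] z:[-8,35] -> hit [32,35], descend [1, 2, 7, 11]
  N1 x:[81/2,47] y:[34,39] z:[-8,-1] -> miss, prune
  N2 x:[61/2,33] y:[32,41] z:[27,35] -> hit [32,33], descend [5, 12]
    N5 x:[61/2,33] y:[32,35] z:[29,35] -> hit [32,33] leaf, test {P4@t=32}
    N12 x:[31,65/2] y:[38,41] z:[27,32] -> miss, prune
  N7 x:[61/2,35] y:[43,103/2] z:[-6,1] -> miss, prune
  N11 x:[37,49] y:[79/2,103/2] z:[23,31] -> miss, prune

Visited [0, 1, 2, 5, 12, 7, 11]. Tests: 7 box, 1 leaf. Nearest: P4.

== RESULT ==
[0, 1, 2, 5, 12, 7, 11]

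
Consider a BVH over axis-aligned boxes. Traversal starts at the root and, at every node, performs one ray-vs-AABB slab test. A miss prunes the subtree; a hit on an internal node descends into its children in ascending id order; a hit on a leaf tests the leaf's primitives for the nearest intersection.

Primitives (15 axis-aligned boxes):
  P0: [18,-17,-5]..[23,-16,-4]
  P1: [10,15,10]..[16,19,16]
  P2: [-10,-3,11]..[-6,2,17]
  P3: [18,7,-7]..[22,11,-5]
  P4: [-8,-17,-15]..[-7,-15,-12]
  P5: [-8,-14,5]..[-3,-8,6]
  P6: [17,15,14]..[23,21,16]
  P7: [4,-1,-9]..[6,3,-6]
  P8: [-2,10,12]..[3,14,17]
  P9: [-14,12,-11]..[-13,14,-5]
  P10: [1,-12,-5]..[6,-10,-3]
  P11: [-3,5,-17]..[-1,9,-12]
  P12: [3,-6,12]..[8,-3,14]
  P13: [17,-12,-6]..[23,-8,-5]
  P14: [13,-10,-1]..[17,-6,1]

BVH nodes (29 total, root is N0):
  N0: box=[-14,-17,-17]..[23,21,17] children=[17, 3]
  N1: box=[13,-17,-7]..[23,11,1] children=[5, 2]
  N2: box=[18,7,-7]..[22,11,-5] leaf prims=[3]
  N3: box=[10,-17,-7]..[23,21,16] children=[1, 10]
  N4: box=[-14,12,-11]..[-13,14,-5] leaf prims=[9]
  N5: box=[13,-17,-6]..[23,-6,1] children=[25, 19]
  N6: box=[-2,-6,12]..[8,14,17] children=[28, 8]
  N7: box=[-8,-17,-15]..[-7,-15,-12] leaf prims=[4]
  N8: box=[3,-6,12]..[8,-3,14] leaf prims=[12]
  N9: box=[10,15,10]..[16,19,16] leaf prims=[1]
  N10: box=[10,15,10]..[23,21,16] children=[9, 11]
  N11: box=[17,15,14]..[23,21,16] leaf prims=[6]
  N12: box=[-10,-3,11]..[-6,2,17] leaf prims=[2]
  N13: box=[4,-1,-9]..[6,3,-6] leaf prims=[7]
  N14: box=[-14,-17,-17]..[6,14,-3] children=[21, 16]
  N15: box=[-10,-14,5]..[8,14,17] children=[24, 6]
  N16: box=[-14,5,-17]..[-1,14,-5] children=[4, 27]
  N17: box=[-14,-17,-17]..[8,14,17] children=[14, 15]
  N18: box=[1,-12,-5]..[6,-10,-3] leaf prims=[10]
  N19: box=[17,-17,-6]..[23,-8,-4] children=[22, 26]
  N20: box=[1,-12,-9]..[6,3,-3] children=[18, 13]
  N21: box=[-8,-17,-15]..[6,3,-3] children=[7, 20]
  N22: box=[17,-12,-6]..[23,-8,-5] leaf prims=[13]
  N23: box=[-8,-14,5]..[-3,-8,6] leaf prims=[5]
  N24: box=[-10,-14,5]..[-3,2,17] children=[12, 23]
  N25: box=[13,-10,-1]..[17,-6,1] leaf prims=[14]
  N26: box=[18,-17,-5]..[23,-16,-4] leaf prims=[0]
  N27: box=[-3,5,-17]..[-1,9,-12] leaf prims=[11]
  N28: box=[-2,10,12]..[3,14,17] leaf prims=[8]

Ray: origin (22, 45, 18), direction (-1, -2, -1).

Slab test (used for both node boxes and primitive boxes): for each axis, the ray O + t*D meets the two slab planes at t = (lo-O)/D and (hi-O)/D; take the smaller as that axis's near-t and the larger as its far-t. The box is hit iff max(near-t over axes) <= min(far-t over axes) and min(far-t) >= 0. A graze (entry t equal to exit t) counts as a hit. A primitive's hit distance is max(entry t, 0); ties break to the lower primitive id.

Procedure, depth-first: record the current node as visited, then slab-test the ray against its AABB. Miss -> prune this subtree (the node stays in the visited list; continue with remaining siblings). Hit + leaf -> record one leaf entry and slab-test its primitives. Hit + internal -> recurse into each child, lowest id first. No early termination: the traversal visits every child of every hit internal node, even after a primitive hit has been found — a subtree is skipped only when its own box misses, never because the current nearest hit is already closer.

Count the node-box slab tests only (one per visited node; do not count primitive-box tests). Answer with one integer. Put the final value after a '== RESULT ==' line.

Traverse from the root:
N0 x:[-1,36] y:[12,31] z:[1,35] -> hit [12,31], descend [3, 17]
  N3 x:[-1,12] y:[12,31] z:[2,25] -> hit [12,12], descend [1, 10]
    N1 x:[-1,9] y:[17,31] z:[17,25] -> miss, prune
    N10 x:[-1,12] y:[12,15] z:[2,8] -> miss, prune
  N17 x:[14,36] y:[31/2,31] z:[1,35] -> hit [31/2,31], descend [14, 15]
    N14 x:[16,36] y:[31/2,31] z:[21,35] -> hit [21,31], descend [16, 21]
      N16 x:[23,36] y:[31/2,20] z:[23,35] -> miss, prune
      N21 x:[16,30] y:[21,31] z:[21,33] -> hit [21,30], descend [7, 20]
        N7 x:[29,30] y:[30,31] z:[30,33] -> hit [30,30] leaf, test {P4@t=30}
        N20 x:[16,21] y:[21,57/2] z:[21,27] -> hit [21,21], descend [13, 18]
          N13 x:[16,18] y:[21,23] z:[24,27] -> miss, prune
          N18 x:[16,21] y:[55/2,57/2] z:[21,23] -> miss, prune
    N15 x:[14,32] y:[31/2,59/2] z:[1,13] -> miss, prune

13 AABB tests over nodes [0, 3, 1, 10, 17, 14, 16, 21, 7, 20, 13, 18, 15]; 1 leaf entered; closest P4.

== RESULT ==
13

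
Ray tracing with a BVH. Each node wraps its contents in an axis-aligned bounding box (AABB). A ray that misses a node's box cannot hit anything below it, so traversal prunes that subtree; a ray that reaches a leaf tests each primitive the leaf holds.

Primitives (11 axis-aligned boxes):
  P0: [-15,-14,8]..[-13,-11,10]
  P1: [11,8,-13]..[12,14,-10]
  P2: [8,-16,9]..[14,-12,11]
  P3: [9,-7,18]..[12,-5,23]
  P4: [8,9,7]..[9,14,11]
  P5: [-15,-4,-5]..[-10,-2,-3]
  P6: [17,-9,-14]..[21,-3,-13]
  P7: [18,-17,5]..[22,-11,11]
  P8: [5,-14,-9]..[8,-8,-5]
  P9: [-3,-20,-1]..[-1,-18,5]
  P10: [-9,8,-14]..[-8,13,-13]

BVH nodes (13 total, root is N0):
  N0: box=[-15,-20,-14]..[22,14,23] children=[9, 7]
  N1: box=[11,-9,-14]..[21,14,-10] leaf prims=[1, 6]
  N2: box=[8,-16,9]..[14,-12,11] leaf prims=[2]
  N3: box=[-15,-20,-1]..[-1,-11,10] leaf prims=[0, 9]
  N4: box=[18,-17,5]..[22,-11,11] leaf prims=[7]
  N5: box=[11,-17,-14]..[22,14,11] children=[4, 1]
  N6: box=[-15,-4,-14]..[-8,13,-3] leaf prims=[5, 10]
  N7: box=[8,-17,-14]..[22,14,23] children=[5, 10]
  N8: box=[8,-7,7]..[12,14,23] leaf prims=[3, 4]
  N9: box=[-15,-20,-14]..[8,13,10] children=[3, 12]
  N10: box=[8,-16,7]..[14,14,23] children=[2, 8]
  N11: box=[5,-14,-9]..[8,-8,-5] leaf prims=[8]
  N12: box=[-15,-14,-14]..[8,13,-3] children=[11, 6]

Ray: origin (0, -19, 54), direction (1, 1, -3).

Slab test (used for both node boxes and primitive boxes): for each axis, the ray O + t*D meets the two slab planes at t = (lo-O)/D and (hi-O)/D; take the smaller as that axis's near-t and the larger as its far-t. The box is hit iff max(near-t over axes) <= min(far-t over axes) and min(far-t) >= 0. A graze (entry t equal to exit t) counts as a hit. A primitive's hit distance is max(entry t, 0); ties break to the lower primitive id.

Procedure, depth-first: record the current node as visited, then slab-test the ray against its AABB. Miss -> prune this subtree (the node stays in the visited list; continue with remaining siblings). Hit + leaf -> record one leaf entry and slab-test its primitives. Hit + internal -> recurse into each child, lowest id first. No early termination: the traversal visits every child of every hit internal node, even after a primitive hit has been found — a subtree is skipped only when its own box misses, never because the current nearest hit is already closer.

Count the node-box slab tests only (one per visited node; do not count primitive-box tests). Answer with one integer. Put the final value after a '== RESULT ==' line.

Traverse from the root:
N0 x:[-15,22] y:[-1,33] z:[31/3,68/3] -> hit [31/3,22], descend [7, 9]
  N7 x:[8,22] y:[2,33] z:[31/3,68/3] -> hit [31/3,22], descend [5, 10]
    N5 x:[11,22] y:[2,33] z:[43/3,68/3] -> hit [43/3,22], descend [1, 4]
      N1 x:[11,21] y:[10,33] z:[64/3,68/3] -> miss, prune
      N4 x:[18,22] y:[2,8] z:[43/3,49/3] -> miss, prune
    N10 x:[8,14] y:[3,33] z:[31/3,47/3] -> hit [31/3,14], descend [2, 8]
      N2 x:[8,14] y:[3,7] z:[43/3,15] -> miss, prune
      N8 x:[8,12] y:[12,33] z:[31/3,47/3] -> hit [12,12] leaf, test {P3@t=12, P4(miss)}
  N9 x:[-15,8] y:[-1,32] z:[44/3,68/3] -> miss, prune

9 AABB tests over nodes [0, 7, 5, 1, 4, 10, 2, 8, 9]; 1 leaf entered; closest P3.

== RESULT ==
9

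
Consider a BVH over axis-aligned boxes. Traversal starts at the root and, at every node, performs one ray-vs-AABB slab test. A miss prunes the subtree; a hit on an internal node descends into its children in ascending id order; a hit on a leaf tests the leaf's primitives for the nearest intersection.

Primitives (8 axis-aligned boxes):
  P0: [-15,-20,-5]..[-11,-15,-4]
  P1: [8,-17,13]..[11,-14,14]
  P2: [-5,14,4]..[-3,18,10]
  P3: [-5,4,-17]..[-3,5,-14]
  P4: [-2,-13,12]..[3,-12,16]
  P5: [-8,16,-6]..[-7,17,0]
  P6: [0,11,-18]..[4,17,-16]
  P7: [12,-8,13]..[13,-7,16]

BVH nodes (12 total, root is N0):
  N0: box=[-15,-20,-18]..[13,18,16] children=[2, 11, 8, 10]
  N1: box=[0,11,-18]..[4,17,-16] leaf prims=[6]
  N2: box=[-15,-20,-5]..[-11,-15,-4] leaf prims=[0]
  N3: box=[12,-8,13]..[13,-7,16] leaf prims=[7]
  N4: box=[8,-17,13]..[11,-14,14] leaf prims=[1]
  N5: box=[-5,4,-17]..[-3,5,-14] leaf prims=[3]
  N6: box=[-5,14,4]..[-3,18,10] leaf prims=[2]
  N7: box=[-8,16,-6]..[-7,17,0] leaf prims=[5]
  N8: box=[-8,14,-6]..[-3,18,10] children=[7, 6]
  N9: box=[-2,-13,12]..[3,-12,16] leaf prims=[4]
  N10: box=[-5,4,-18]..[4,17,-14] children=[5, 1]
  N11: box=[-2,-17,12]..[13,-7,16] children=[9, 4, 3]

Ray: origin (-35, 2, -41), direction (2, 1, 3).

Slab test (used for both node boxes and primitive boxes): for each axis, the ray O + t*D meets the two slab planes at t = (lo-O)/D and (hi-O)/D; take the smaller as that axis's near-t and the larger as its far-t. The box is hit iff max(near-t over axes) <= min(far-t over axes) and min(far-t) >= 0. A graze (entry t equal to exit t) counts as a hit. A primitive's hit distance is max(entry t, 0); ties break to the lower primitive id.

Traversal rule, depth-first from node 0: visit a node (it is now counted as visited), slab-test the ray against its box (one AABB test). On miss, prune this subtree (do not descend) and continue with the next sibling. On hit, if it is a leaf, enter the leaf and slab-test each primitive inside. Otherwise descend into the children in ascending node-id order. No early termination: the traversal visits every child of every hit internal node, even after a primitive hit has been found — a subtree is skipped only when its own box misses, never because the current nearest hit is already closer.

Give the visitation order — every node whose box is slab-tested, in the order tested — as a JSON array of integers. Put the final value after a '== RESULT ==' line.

Traverse from the root:
N0 x:[10,24] y:[-22,16] z:[23/3,19] -> hit [10,16], descend [2, 8, 10, 11]
  N2 x:[10,12] y:[-22,-17] z:[12,37/3] -> miss, prune
  N8 x:[27/2,16] y:[12,16] z:[35/3,17] -> hit [27/2,16], descend [6, 7]
    N6 x:[15,16] y:[12,16] z:[15,17] -> hit [15,16] leaf, test {P2@t=15}
    N7 x:[27/2,14] y:[14,15] z:[35/3,41/3] -> miss, prune
  N10 x:[15,39/2] y:[2,15] z:[23/3,9] -> miss, prune
  N11 x:[33/2,24] y:[-19,-9] z:[53/3,19] -> miss, prune

Visited [0, 2, 8, 6, 7, 10, 11]. Tests: 7 box, 1 leaf. Nearest: P2.

== RESULT ==
[0, 2, 8, 6, 7, 10, 11]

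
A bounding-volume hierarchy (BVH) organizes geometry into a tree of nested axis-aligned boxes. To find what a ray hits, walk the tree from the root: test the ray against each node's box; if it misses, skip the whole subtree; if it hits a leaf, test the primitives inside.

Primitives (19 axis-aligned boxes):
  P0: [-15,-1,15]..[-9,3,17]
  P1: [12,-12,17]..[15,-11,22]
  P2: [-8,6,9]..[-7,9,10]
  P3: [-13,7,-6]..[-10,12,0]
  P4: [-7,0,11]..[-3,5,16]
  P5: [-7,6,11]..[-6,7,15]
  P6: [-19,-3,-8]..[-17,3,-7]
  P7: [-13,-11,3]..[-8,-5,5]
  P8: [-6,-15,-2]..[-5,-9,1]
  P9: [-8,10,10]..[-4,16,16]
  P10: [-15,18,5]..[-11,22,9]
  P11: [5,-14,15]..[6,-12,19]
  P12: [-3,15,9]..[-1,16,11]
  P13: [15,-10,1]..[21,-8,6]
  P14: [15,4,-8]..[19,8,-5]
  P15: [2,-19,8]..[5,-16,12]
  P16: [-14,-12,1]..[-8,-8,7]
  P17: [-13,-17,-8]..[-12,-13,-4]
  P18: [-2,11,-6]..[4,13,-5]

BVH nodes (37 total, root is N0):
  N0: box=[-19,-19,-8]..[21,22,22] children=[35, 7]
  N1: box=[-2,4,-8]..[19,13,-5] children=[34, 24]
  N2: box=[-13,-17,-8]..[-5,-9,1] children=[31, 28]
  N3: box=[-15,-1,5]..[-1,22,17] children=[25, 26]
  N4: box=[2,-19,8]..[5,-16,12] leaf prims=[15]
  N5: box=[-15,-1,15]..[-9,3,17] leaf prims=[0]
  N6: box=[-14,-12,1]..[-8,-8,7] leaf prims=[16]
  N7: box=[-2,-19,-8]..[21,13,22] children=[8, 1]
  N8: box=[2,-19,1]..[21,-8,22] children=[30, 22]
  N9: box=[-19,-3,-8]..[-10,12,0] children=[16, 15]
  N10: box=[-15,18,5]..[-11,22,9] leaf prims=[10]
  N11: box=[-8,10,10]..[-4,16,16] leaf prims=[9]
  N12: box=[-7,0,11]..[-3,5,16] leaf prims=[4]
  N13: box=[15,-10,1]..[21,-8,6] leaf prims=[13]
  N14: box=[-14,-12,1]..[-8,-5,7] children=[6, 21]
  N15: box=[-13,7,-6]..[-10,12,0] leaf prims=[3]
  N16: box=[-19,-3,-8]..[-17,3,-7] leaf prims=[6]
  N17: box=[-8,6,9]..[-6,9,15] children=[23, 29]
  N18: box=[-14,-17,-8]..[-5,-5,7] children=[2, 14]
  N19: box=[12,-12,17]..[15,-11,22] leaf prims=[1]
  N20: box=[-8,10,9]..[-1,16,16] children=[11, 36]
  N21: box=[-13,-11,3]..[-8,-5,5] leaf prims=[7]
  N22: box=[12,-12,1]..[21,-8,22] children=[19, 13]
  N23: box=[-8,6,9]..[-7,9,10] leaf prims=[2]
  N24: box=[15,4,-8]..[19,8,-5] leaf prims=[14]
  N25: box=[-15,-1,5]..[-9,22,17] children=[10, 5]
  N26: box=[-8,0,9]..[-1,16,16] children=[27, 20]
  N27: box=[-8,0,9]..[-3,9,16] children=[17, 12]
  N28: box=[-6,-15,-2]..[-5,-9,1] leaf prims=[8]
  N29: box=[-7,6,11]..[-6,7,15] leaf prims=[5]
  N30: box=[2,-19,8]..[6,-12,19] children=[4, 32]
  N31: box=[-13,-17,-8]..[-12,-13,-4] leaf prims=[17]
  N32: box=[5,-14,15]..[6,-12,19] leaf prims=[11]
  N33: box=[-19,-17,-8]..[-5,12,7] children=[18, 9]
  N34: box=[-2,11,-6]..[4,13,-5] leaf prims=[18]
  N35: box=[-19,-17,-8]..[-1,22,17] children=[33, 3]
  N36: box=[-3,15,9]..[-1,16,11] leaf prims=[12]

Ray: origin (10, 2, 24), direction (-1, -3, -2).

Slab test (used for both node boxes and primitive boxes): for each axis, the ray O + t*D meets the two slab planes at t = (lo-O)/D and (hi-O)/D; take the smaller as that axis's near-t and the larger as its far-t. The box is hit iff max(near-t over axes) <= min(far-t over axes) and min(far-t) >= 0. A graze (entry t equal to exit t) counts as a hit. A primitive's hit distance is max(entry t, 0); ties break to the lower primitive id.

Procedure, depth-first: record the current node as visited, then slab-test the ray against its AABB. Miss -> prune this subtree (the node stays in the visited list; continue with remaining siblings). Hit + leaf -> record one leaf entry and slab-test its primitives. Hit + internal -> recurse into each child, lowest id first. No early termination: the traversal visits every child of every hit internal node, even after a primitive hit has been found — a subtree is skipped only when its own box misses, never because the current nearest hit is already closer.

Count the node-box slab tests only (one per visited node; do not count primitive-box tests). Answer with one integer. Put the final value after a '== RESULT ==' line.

Traverse from the root:
N0 x:[-11,29] y:[-20/3,7] z:[1,16] -> hit [1,7], descend [7, 35]
  N7 x:[-11,12] y:[-11/3,7] z:[1,16] -> hit [1,7], descend [1, 8]
    N1 x:[-9,12] y:[-11/3,-2/3] z:[29/2,16] -> miss, prune
    N8 x:[-11,8] y:[10/3,7] z:[1,23/2] -> hit [10/3,7], descend [22, 30]
      N22 x:[-11,-2] y:[10/3,14/3] z:[1,23/2] -> miss, prune
      N30 x:[4,8] y:[14/3,7] z:[5/2,8] -> hit [14/3,7], descend [4, 32]
        N4 x:[5,8] y:[6,7] z:[6,8] -> hit [6,7] leaf, test {P15@t=6}
        N32 x:[4,5] y:[14/3,16/3] z:[5/2,9/2] -> miss, prune
  N35 x:[11,29] y:[-20/3,19/3] z:[7/2,16] -> miss, prune

order=[0, 7, 1, 8, 22, 30, 4, 32, 35]  |boxes|=9  |leaves|=1  hit=P15

== RESULT ==
9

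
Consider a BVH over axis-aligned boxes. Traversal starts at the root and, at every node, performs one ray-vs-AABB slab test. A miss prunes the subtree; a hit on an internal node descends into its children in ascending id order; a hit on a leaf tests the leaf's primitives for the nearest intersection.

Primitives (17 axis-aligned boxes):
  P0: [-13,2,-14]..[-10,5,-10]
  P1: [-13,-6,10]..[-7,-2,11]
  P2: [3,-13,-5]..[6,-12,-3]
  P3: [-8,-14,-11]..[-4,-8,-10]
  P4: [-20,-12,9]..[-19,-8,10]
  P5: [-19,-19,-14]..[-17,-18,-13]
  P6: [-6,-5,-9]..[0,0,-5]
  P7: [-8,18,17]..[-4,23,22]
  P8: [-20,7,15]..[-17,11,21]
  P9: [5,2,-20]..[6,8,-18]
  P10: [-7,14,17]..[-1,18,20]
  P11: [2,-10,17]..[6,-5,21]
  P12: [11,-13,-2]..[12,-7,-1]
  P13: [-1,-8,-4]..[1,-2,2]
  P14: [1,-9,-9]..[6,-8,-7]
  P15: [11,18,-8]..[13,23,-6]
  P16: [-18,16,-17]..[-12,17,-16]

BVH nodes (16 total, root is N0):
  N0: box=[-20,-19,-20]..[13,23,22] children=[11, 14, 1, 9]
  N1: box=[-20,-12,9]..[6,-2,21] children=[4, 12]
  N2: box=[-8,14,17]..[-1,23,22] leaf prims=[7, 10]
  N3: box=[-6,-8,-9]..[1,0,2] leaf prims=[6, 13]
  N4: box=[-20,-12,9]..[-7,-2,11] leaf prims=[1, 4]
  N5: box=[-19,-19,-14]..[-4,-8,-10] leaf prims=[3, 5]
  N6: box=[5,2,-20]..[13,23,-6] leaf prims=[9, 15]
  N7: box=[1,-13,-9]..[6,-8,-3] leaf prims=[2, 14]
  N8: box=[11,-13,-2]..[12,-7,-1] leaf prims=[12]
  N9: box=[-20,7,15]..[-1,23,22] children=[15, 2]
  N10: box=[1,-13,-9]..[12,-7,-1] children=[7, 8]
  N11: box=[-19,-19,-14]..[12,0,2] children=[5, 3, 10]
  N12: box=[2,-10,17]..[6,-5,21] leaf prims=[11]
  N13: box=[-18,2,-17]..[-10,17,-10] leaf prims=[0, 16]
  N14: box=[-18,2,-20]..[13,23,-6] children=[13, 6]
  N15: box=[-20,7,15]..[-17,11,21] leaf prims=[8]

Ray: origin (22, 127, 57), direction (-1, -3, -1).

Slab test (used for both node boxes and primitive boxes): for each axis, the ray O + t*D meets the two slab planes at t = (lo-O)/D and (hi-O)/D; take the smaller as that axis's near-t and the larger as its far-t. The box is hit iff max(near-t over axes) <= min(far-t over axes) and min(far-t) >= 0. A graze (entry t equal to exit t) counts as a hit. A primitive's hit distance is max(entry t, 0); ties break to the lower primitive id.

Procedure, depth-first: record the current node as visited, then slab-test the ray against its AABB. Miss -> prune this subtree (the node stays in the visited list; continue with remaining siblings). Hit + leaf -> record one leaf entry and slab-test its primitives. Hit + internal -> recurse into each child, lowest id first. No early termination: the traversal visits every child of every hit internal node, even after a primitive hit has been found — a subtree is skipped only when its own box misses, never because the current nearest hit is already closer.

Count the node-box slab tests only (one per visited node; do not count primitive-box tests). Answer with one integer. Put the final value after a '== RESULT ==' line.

Walk:
N0 x:[9,42] y:[104/3,146/3] z:[35,77] -> hit [35,42], descend [1, 9, 11, 14]
  N1 x:[16,42] y:[43,139/3] z:[36,48] -> miss, prune
  N9 x:[23,42] y:[104/3,40] z:[35,42] -> hit [35,40], descend [2, 15]
    N2 x:[23,30] y:[104/3,113/3] z:[35,40] -> miss, prune
    N15 x:[39,42] y:[116/3,40] z:[36,42] -> hit [39,40] leaf, test {P8@t=39}
  N11 x:[10,41] y:[127/3,146/3] z:[55,71] -> miss, prune
  N14 x:[9,40] y:[104/3,125/3] z:[63,77] -> miss, prune

Summary -> nodes [0, 1, 9, 2, 15, 11, 14]; box-tests=7; leaf-entries=1; first=P8

== RESULT ==
7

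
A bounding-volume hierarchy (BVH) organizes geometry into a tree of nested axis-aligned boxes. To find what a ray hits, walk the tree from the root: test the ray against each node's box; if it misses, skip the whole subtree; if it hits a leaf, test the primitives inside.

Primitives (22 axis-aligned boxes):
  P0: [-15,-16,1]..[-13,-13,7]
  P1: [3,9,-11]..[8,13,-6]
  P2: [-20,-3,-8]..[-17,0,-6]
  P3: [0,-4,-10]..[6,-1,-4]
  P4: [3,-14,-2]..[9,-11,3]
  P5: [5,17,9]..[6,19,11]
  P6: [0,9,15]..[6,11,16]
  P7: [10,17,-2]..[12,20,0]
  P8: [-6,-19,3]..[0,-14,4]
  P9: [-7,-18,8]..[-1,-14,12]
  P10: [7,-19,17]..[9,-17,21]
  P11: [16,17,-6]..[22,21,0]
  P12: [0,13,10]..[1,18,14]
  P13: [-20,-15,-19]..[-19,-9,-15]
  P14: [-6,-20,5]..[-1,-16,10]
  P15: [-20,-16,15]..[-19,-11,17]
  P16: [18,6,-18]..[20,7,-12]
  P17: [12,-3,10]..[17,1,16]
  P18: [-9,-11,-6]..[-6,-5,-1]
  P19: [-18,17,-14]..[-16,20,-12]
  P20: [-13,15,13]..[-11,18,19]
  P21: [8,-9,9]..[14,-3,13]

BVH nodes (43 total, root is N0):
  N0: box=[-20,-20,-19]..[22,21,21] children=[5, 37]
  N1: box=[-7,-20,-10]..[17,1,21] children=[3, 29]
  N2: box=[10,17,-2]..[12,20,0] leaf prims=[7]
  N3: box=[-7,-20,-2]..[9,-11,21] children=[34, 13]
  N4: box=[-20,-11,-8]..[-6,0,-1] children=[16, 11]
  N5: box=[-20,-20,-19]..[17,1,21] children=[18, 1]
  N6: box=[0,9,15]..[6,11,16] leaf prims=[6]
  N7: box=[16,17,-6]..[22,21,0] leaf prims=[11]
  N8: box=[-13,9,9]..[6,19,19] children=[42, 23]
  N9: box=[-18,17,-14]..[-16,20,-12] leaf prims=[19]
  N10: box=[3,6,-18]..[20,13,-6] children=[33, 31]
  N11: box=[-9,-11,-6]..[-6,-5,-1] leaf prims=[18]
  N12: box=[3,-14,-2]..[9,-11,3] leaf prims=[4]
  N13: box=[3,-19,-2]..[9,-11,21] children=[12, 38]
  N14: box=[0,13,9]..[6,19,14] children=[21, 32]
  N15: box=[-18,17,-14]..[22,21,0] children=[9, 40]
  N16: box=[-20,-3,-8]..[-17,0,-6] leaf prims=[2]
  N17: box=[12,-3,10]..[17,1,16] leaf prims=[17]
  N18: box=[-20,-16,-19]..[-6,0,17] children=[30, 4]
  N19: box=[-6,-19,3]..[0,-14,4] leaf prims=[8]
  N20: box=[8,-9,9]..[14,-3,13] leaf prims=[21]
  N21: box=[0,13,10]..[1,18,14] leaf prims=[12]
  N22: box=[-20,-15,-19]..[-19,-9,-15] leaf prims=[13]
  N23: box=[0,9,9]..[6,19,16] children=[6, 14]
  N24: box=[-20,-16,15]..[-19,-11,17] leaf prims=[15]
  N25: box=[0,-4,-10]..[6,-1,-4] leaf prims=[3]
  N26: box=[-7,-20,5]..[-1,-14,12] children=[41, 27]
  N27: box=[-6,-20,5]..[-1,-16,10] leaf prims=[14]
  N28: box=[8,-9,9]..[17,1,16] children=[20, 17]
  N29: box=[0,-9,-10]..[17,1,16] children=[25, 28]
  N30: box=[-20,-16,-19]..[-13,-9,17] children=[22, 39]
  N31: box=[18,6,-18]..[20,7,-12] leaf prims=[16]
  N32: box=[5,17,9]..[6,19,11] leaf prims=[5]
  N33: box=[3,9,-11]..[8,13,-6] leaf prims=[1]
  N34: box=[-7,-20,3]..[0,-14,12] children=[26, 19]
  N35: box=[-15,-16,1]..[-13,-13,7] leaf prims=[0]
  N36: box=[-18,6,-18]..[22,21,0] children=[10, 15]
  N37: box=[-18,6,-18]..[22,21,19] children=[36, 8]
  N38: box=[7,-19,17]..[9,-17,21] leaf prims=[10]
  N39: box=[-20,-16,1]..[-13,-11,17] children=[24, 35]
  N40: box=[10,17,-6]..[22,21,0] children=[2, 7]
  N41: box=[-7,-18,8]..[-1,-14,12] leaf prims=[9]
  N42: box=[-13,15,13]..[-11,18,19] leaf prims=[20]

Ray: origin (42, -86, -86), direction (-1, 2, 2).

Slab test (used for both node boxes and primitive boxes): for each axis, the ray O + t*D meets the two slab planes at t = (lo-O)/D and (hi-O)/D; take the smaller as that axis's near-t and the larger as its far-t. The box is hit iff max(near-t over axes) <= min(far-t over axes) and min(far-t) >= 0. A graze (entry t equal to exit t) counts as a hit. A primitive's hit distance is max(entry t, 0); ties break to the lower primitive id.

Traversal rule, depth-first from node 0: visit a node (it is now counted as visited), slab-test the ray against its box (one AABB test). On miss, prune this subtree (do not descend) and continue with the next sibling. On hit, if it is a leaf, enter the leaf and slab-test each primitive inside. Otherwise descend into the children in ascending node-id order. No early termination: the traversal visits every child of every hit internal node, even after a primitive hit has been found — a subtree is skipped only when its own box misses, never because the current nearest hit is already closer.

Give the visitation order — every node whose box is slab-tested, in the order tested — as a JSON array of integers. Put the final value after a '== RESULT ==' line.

Traverse from the root:
N0 x:[20,62] y:[33,107/2] z:[67/2,107/2] -> hit [67/2,107/2], descend [5, 37]
  N5 x:[25,62] y:[33,87/2] z:[67/2,107/2] -> hit [67/2,87/2], descend [1, 18]
    N1 x:[25,49] y:[33,87/2] z:[38,107/2] -> hit [38,87/2], descend [3, 29]
      N3 x:[33,49] y:[33,75/2] z:[42,107/2] -> miss, prune
      N29 x:[25,42] y:[77/2,87/2] z:[38,51] -> hit [77/2,42], descend [25, 28]
        N25 x:[36,42] y:[41,85/2] z:[38,41] -> hit [41,41] leaf, test {P3@t=41}
        N28 x:[25,34] y:[77/2,87/2] z:[95/2,51] -> miss, prune
    N18 x:[48,62] y:[35,43] z:[67/2,103/2] -> miss, prune
  N37 x:[20,60] y:[46,107/2] z:[34,105/2] -> hit [46,105/2], descend [8, 36]
    N8 x:[36,55] y:[95/2,105/2] z:[95/2,105/2] -> hit [95/2,105/2], descend [23, 42]
      N23 x:[36,42] y:[95/2,105/2] z:[95/2,51] -> miss, prune
      N42 x:[53,55] y:[101/2,52] z:[99/2,105/2] -> miss, prune
    N36 x:[20,60] y:[46,107/2] z:[34,43] -> miss, prune

order=[0, 5, 1, 3, 29, 25, 28, 18, 37, 8, 23, 42, 36]  |boxes|=13  |leaves|=1  hit=P3

== RESULT ==
[0, 5, 1, 3, 29, 25, 28, 18, 37, 8, 23, 42, 36]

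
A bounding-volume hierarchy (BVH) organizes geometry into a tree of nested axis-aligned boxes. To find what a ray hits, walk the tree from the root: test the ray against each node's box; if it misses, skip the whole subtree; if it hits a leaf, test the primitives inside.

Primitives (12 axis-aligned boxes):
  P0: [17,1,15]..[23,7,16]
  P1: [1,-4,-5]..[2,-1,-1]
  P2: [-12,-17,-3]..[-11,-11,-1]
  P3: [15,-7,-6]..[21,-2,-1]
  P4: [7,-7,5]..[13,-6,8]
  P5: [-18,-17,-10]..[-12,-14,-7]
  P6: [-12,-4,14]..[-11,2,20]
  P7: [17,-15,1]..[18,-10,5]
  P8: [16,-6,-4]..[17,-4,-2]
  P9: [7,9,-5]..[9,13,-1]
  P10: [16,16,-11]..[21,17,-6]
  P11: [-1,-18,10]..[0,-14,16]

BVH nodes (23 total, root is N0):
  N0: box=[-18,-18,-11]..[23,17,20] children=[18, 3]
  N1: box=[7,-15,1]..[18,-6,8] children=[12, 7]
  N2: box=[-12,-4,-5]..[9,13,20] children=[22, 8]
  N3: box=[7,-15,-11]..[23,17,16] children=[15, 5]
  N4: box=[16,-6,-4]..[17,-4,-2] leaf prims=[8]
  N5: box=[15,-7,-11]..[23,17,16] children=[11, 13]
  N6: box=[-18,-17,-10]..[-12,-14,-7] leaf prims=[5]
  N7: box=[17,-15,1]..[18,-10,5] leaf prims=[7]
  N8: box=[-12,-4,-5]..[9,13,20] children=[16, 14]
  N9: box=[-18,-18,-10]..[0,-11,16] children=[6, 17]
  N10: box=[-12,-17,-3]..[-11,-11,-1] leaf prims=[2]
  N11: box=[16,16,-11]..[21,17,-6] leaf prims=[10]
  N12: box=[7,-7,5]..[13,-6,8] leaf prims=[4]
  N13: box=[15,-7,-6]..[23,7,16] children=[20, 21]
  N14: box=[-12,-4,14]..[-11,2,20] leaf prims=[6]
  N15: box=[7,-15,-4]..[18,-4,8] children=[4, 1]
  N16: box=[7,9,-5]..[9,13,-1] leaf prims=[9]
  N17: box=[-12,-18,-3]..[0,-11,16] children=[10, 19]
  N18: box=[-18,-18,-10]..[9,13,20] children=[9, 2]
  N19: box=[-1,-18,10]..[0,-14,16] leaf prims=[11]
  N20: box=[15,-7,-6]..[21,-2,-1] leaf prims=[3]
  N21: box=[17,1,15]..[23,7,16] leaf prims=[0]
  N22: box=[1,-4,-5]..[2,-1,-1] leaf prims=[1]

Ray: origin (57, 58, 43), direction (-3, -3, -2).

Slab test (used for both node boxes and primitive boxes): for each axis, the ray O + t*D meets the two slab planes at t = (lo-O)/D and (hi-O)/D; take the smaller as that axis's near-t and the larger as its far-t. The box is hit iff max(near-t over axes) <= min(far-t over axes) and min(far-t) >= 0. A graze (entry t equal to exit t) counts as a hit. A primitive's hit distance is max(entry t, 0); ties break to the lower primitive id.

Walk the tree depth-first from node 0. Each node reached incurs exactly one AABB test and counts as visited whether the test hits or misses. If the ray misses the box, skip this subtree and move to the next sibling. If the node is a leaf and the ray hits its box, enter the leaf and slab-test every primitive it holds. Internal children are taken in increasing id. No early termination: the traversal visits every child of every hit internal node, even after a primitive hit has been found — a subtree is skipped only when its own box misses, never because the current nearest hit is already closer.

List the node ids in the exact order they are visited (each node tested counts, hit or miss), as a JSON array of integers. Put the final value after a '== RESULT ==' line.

Walk:
N0 x:[34/3,25] y:[41/3,76/3] z:[23/2,27] -> hit [41/3,25], descend [3, 18]
  N3 x:[34/3,50/3] y:[41/3,73/3] z:[27/2,27] -> hit [41/3,50/3], descend [5, 15]
    N5 x:[34/3,14] y:[41/3,65/3] z:[27/2,27] -> hit [41/3,14], descend [11, 13]
      N11 x:[12,41/3] y:[41/3,14] z:[49/2,27] -> miss, prune
      N13 x:[34/3,14] y:[17,65/3] z:[27/2,49/2] -> miss, prune
    N15 x:[13,50/3] y:[62/3,73/3] z:[35/2,47/2] -> miss, prune
  N18 x:[16,25] y:[15,76/3] z:[23/2,53/2] -> hit [16,25], descend [2, 9]
    N2 x:[16,23] y:[15,62/3] z:[23/2,24] -> hit [16,62/3], descend [8, 22]
      N8 x:[16,23] y:[15,62/3] z:[23/2,24] -> hit [16,62/3], descend [14, 16]
        N14 x:[68/3,23] y:[56/3,62/3] z:[23/2,29/2] -> miss, prune
        N16 x:[16,50/3] y:[15,49/3] z:[22,24] -> miss, prune
      N22 x:[55/3,56/3] y:[59/3,62/3] z:[22,24] -> miss, prune
    N9 x:[19,25] y:[23,76/3] z:[27/2,53/2] -> hit [23,25], descend [6, 17]
      N6 x:[23,25] y:[24,25] z:[25,53/2] -> hit [25,25] leaf, test {P5@t=25}
      N17 x:[19,23] y:[23,76/3] z:[27/2,23] -> hit [23,23], descend [10, 19]
        N10 x:[68/3,23] y:[23,25] z:[22,23] -> hit [23,23] leaf, test {P2@t=23}
        N19 x:[19,58/3] y:[24,76/3] z:[27/2,33/2] -> miss, prune

17 AABB tests over nodes [0, 3, 5, 11, 13, 15, 18, 2, 8, 14, 16, 22, 9, 6, 17, 10, 19]; 2 leaves entered; closest P2.

== RESULT ==
[0, 3, 5, 11, 13, 15, 18, 2, 8, 14, 16, 22, 9, 6, 17, 10, 19]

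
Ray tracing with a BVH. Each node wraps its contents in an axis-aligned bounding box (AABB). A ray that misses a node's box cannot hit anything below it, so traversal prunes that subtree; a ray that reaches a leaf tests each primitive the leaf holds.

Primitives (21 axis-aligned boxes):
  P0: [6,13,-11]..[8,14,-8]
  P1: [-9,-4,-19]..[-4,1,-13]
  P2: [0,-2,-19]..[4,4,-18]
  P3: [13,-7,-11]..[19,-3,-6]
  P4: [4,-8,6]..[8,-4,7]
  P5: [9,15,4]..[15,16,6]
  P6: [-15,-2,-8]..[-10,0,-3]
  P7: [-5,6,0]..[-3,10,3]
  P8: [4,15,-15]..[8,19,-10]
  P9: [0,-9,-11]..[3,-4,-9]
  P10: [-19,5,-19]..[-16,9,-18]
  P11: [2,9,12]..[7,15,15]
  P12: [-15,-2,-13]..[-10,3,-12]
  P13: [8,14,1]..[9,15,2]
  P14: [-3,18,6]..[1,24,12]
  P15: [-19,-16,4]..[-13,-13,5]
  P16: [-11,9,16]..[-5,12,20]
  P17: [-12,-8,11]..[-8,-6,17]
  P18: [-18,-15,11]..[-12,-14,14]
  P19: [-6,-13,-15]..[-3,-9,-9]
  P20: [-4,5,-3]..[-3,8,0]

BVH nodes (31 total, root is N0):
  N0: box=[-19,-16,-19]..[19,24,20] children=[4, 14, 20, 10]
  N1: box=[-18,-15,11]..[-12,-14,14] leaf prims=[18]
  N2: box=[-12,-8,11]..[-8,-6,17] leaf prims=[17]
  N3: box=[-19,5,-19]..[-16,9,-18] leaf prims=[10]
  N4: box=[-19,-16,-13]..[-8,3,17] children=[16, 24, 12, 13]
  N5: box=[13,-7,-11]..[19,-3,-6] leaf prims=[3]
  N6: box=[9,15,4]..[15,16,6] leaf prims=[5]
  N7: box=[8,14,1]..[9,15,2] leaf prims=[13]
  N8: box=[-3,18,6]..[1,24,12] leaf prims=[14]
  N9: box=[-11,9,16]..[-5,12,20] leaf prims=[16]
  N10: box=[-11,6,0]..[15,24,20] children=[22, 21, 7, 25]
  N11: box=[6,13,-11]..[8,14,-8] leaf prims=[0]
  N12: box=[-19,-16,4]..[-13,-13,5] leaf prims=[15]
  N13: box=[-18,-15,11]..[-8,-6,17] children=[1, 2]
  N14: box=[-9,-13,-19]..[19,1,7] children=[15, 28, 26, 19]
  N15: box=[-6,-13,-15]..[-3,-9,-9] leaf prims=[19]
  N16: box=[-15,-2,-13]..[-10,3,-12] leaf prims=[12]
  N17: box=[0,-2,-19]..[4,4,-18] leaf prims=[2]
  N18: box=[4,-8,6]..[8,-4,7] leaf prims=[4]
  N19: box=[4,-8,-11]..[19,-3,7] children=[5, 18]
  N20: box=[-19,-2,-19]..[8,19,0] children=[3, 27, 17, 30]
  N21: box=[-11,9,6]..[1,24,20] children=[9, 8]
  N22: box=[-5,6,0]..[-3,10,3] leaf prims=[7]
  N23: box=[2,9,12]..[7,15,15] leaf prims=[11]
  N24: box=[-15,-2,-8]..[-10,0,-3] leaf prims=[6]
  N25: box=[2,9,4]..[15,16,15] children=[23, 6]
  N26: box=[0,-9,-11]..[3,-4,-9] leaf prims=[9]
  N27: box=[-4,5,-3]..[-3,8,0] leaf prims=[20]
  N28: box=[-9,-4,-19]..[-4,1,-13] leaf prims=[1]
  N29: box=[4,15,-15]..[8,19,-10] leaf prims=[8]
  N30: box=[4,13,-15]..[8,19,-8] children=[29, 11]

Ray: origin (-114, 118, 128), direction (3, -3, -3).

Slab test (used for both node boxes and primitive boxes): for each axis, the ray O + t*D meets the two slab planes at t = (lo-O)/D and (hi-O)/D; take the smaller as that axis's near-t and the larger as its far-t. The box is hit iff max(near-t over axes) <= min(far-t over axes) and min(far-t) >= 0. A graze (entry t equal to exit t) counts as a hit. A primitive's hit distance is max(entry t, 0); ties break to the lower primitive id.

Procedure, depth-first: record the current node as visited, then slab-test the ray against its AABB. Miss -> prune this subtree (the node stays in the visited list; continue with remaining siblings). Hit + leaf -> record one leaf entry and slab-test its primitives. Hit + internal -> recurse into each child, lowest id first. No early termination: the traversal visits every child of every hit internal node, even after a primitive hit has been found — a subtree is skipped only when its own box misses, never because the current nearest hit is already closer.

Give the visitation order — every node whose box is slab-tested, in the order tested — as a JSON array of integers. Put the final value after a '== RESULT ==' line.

Trace the traversal:
N0 x:[95/3,133/3] y:[94/3,134/3] z:[36,49] -> hit [36,133/3], descend [4, 10, 14, 20]
  N4 x:[95/3,106/3] y:[115/3,134/3] z:[37,47] -> miss, prune
  N10 x:[103/3,43] y:[94/3,112/3] z:[36,128/3] -> hit [36,112/3], descend [7, 21, 22, 25]
    N7 x:[122/3,41] y:[103/3,104/3] z:[42,127/3] -> miss, prune
    N21 x:[103/3,115/3] y:[94/3,109/3] z:[36,122/3] -> hit [36,109/3], descend [8, 9]
      N8 x:[37,115/3] y:[94/3,100/3] z:[116/3,122/3] -> miss, prune
      N9 x:[103/3,109/3] y:[106/3,109/3] z:[36,112/3] -> hit [36,109/3] leaf, test {P16@t=36}
    N22 x:[109/3,37] y:[36,112/3] z:[125/3,128/3] -> miss, prune
    N25 x:[116/3,43] y:[34,109/3] z:[113/3,124/3] -> miss, prune
  N14 x:[35,133/3] y:[39,131/3] z:[121/3,49] -> hit [121/3,131/3], descend [15, 19, 26, 28]
    N15 x:[36,37] y:[127/3,131/3] z:[137/3,143/3] -> miss, prune
    N19 x:[118/3,133/3] y:[121/3,42] z:[121/3,139/3] -> hit [121/3,42], descend [5, 18]
      N5 x:[127/3,133/3] y:[121/3,125/3] z:[134/3,139/3] -> miss, prune
      N18 x:[118/3,122/3] y:[122/3,42] z:[121/3,122/3] -> hit [122/3,122/3] leaf, test {P4@t=122/3}
    N26 x:[38,39] y:[122/3,127/3] z:[137/3,139/3] -> miss, prune
    N28 x:[35,110/3] y:[39,122/3] z:[47,49] -> miss, prune
  N20 x:[95/3,122/3] y:[33,40] z:[128/3,49] -> miss, prune

Visited [0, 4, 10, 7, 21, 8, 9, 22, 25, 14, 15, 19, 5, 18, 26, 28, 20]. Tests: 17 box, 2 leaf. Nearest: P16.

== RESULT ==
[0, 4, 10, 7, 21, 8, 9, 22, 25, 14, 15, 19, 5, 18, 26, 28, 20]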